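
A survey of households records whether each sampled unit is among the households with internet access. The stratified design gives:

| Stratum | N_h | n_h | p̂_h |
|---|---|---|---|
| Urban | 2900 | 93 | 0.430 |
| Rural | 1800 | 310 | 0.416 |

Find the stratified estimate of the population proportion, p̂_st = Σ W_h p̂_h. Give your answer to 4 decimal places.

p̂_st ≈ 0.4246

N = 4700; stratum weights W_h = N_h/N.
p̂_st = Σ W_h p̂_h = (2900·0.430 + 1800·0.416)/4700 = 0.42464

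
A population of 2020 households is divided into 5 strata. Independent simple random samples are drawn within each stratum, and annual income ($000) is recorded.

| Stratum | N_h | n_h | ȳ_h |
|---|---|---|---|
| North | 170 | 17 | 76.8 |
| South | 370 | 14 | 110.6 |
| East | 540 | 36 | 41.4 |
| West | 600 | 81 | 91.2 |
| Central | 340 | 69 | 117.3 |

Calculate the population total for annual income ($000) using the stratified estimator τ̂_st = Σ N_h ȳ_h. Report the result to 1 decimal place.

τ̂_st ≈ 170936.0

τ̂_st = Σ N_h ȳ_h = 170·76.8 + 370·110.6 + 540·41.4 + 600·91.2 + 340·117.3 = 170936.0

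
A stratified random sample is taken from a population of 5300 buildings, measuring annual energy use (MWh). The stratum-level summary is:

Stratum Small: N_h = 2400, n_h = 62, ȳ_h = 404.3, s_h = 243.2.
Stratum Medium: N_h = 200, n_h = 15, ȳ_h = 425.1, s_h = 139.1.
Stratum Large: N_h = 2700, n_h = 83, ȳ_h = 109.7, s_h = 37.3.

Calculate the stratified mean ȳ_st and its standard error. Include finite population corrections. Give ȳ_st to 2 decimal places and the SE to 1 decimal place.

ȳ_st ≈ 255.01, SE ≈ 14.0

ȳ_st = Σ W_h ȳ_h = (2400·404.3 + 200·425.1 + 2700·109.7)/5300 = 255.00566
V̂(ȳ_st) = Σ W_h² (1 − n_h/N_h) s_h²/n_h, with W_h = N_h/N and N = 5300:
  stratum Small: (2400/5300)²·(1 − 62/2400)·243.2²/62 = 190.563
  stratum Medium: (200/5300)²·(1 − 15/200)·139.1²/15 = 1.69908
  stratum Large: (2700/5300)²·(1 − 83/2700)·37.3²/83 = 4.21653
V̂(ȳ_st) = 196.479
SE(ȳ_st) = √196.479 = 14.0171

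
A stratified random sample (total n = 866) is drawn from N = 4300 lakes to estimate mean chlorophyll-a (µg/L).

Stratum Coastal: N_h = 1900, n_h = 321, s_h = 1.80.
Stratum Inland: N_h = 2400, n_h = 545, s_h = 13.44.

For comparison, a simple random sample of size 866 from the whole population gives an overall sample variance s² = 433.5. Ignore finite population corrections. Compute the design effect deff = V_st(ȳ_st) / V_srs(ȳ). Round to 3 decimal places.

V̂(ȳ_st) = Σ W_h² s_h²/n_h, with W_h = N_h/N and N = 4300:
  stratum Coastal: (1900/4300)²·1.80²/321 = 0.00197065
  stratum Inland: (2400/4300)²·13.44²/545 = 0.103249
V_st = 0.10522
V_srs = s²/n = 433.5/866 = 0.500577
deff = V_st / V_srs = 0.10522/0.500577 = 0.2102

deff ≈ 0.210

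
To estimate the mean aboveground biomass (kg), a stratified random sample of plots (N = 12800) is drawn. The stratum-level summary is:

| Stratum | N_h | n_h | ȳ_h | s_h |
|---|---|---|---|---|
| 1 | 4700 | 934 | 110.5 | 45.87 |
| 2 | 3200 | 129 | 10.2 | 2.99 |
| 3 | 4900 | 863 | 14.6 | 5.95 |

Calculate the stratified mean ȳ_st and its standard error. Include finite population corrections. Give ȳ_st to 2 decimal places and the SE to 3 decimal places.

ȳ_st ≈ 48.71, SE ≈ 0.502

ȳ_st = Σ W_h ȳ_h = (4700·110.5 + 3200·10.2 + 4900·14.6)/12800 = 48.71328
V̂(ȳ_st) = Σ W_h² (1 − n_h/N_h) s_h²/n_h, with W_h = N_h/N and N = 12800:
  stratum 1: (4700/12800)²·(1 − 934/4700)·45.87²/934 = 0.243371
  stratum 2: (3200/12800)²·(1 − 129/3200)·2.99²/129 = 0.00415683
  stratum 3: (4900/12800)²·(1 − 863/4900)·5.95²/863 = 0.00495288
V̂(ȳ_st) = 0.252481
SE(ȳ_st) = √0.252481 = 0.502475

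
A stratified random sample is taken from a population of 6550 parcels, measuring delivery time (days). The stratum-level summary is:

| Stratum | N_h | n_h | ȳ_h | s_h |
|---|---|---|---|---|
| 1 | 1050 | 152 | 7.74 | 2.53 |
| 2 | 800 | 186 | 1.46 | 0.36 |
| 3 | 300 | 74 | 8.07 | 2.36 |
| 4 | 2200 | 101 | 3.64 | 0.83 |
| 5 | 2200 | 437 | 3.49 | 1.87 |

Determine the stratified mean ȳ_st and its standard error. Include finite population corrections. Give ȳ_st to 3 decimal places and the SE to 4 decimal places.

ȳ_st ≈ 4.184, SE ≈ 0.0501

ȳ_st = Σ W_h ȳ_h = (1050·7.74 + 800·1.46 + 300·8.07 + 2200·3.64 + 2200·3.49)/6550 = 4.18351
V̂(ȳ_st) = Σ W_h² (1 − n_h/N_h) s_h²/n_h, with W_h = N_h/N and N = 6550:
  stratum 1: (1050/6550)²·(1 − 152/1050)·2.53²/152 = 0.000925509
  stratum 2: (800/6550)²·(1 − 186/800)·0.36²/186 = 7.97752e-06
  stratum 3: (300/6550)²·(1 − 74/300)·2.36²/74 = 0.000118943
  stratum 4: (2200/6550)²·(1 − 101/2200)·0.83²/101 = 0.000734154
  stratum 5: (2200/6550)²·(1 − 437/2200)·1.87²/437 = 0.000723426
V̂(ȳ_st) = 0.00251001
SE(ȳ_st) = √0.00251001 = 0.0501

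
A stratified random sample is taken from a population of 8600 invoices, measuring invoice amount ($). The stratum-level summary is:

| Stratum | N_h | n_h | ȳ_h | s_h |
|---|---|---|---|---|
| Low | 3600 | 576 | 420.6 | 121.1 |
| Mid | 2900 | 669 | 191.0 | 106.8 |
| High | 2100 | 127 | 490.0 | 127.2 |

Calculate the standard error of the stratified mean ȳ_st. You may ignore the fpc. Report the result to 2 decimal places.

V̂(ȳ_st) = Σ W_h² s_h²/n_h, with W_h = N_h/N and N = 8600:
  stratum Low: (3600/8600)²·121.1²/576 = 4.46143
  stratum Mid: (2900/8600)²·106.8²/669 = 1.93872
  stratum High: (2100/8600)²·127.2²/127 = 7.59648
V̂(ȳ_st) = 13.9966
SE(ȳ_st) = √13.9966 = 3.74121

SE(ȳ_st) ≈ 3.74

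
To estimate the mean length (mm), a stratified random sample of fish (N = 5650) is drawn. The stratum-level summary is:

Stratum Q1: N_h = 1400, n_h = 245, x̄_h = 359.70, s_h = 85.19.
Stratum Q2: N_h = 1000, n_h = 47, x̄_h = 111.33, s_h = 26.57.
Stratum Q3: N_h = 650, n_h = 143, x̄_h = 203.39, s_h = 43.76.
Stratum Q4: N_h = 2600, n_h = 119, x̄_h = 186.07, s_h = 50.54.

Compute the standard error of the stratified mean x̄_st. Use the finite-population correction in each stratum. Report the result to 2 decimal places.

V̂(x̄_st) = Σ W_h² (1 − n_h/N_h) s_h²/n_h, with W_h = N_h/N and N = 5650:
  stratum Q1: (1400/5650)²·(1 − 245/1400)·85.19²/245 = 1.50046
  stratum Q2: (1000/5650)²·(1 − 47/1000)·26.57²/47 = 0.448416
  stratum Q3: (650/5650)²·(1 − 143/650)·43.76²/143 = 0.138243
  stratum Q4: (2600/5650)²·(1 − 119/2600)·50.54²/119 = 4.33737
V̂(x̄_st) = 6.42449
SE(x̄_st) = √6.42449 = 2.53466

SE(x̄_st) ≈ 2.53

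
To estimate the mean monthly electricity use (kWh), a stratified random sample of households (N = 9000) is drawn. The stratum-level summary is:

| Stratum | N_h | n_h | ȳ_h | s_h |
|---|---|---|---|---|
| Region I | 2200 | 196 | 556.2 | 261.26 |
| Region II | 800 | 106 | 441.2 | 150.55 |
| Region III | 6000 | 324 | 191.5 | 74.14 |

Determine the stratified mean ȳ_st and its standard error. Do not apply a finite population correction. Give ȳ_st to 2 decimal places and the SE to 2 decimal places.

ȳ_st = Σ W_h ȳ_h = (2200·556.2 + 800·441.2 + 6000·191.5)/9000 = 302.84444
V̂(ȳ_st) = Σ W_h² s_h²/n_h, with W_h = N_h/N and N = 9000:
  stratum Region I: (2200/9000)²·261.26²/196 = 20.8089
  stratum Region II: (800/9000)²·150.55²/106 = 1.68947
  stratum Region III: (6000/9000)²·74.14²/324 = 7.54011
V̂(ȳ_st) = 30.0385
SE(ȳ_st) = √30.0385 = 5.48074

ȳ_st ≈ 302.84, SE ≈ 5.48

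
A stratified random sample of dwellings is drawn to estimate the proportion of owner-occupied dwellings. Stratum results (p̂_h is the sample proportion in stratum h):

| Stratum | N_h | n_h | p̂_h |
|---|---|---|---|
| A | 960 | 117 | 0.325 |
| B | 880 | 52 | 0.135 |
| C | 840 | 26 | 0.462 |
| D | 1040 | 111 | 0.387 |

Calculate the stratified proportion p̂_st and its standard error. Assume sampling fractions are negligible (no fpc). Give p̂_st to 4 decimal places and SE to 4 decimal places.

N = 3720; stratum weights W_h = N_h/N.
p̂_st = Σ W_h p̂_h = (960·0.325 + 880·0.135 + 840·0.462 + 1040·0.387)/3720 = 0.32832
V̂(p̂_st) = Σ W_h² p̂_h(1−p̂_h)/(n_h−1):
  stratum A: (960/3720)²·0.325·0.675/116 = 0.000125946
  stratum B: (880/3720)²·0.135·0.865/51 = 0.000128132
  stratum C: (840/3720)²·0.462·0.538/25 = 0.00050694
  stratum D: (1040/3720)²·0.387·0.613/110 = 0.000168562
V̂(p̂_st) = 0.000929581; SE = √V̂ = 0.030489

p̂_st ≈ 0.3283, SE ≈ 0.0305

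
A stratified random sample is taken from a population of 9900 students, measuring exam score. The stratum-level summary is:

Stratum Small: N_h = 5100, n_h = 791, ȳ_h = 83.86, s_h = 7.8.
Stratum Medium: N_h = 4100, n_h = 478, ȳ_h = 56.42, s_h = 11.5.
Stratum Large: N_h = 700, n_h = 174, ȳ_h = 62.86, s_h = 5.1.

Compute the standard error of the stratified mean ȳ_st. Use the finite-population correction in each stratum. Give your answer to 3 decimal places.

V̂(ȳ_st) = Σ W_h² (1 − n_h/N_h) s_h²/n_h, with W_h = N_h/N and N = 9900:
  stratum Small: (5100/9900)²·(1 − 791/5100)·7.8²/791 = 0.017246
  stratum Medium: (4100/9900)²·(1 − 478/4100)·11.5²/478 = 0.0419208
  stratum Large: (700/9900)²·(1 − 174/700)·5.1²/174 = 0.000561571
V̂(ȳ_st) = 0.0597284
SE(ȳ_st) = √0.0597284 = 0.244394

SE(ȳ_st) ≈ 0.244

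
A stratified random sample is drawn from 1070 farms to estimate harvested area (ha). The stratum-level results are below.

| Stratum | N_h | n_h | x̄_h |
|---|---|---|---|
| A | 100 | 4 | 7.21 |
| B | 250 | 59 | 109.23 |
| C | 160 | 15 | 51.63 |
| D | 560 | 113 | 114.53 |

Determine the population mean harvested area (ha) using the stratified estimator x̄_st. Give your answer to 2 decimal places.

x̄_st ≈ 93.86

N = Σ N_h = 1070. Stratum weights W_h = N_h/N.
x̄_st = (100·7.21 + 250·109.23 + 160·51.63 + 560·114.53) / 1070 = 93.8562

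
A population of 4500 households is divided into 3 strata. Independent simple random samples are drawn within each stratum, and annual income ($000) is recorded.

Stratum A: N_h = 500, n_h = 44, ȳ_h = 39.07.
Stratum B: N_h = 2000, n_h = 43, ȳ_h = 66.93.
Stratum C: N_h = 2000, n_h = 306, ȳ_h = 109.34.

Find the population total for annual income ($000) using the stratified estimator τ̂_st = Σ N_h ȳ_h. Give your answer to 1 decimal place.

τ̂_st = Σ N_h ȳ_h = 500·39.07 + 2000·66.93 + 2000·109.34 = 372075.0

τ̂_st ≈ 372075.0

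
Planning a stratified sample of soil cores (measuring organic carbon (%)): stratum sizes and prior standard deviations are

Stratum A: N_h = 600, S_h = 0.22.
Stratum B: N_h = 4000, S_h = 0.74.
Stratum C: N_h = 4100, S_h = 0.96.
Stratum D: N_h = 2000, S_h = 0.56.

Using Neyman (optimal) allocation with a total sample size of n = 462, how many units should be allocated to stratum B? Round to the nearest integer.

Neyman allocation: n_h = n · N_h S_h / Σ N_i S_i, with n = 462.
  stratum A: N_h·S_h = 600·0.22 = 132.00
  stratum B: N_h·S_h = 4000·0.74 = 2960.00
  stratum C: N_h·S_h = 4100·0.96 = 3936.00
  stratum D: N_h·S_h = 2000·0.56 = 1120.00
Σ N_h S_h = 8148.00
n for stratum B = 462·2960.00/8148.00 = 167.835 → 168

168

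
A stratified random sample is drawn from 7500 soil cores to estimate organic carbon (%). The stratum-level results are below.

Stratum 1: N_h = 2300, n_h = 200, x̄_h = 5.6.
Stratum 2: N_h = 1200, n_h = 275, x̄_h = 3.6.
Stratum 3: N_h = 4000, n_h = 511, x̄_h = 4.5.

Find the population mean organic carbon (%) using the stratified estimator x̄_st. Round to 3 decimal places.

N = Σ N_h = 7500. Stratum weights W_h = N_h/N.
x̄_st = (2300·5.6 + 1200·3.6 + 4000·4.5) / 7500 = 4.69333

x̄_st ≈ 4.693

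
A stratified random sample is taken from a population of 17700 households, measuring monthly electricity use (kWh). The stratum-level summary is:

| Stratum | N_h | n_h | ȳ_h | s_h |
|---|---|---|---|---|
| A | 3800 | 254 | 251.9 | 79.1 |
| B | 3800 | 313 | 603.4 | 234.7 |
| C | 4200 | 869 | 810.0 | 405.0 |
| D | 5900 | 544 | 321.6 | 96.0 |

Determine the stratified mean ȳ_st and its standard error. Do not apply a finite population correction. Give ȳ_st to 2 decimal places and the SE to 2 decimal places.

ȳ_st = Σ W_h ȳ_h = (3800·251.9 + 3800·603.4 + 4200·810.0 + 5900·321.6)/17700 = 483.02712
V̂(ȳ_st) = Σ W_h² s_h²/n_h, with W_h = N_h/N and N = 17700:
  stratum A: (3800/17700)²·79.1²/254 = 1.13538
  stratum B: (3800/17700)²·234.7²/313 = 8.11152
  stratum C: (4200/17700)²·405.0²/869 = 10.6278
  stratum D: (5900/17700)²·96.0²/544 = 1.88235
V̂(ȳ_st) = 21.757
SE(ȳ_st) = √21.757 = 4.66444

ȳ_st ≈ 483.03, SE ≈ 4.66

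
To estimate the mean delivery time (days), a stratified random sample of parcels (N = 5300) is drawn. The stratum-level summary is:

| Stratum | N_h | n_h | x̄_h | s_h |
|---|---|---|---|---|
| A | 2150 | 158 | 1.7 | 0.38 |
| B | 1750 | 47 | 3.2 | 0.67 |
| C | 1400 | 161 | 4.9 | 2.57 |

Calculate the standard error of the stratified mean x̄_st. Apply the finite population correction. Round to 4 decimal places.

V̂(x̄_st) = Σ W_h² (1 − n_h/N_h) s_h²/n_h, with W_h = N_h/N and N = 5300:
  stratum A: (2150/5300)²·(1 − 158/2150)·0.38²/158 = 0.000139343
  stratum B: (1750/5300)²·(1 − 47/1750)·0.67²/47 = 0.00101333
  stratum C: (1400/5300)²·(1 − 161/1400)·2.57²/161 = 0.00253331
V̂(x̄_st) = 0.00368599
SE(x̄_st) = √0.00368599 = 0.0607123

SE(x̄_st) ≈ 0.0607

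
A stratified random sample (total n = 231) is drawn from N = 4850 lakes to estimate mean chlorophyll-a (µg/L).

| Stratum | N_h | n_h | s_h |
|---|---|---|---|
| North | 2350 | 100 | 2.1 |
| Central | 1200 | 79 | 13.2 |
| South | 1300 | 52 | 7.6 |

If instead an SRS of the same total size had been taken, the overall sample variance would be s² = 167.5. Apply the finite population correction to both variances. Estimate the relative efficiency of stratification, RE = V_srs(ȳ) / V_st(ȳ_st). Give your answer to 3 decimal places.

V̂(ȳ_st) = Σ W_h² (1 − n_h/N_h) s_h²/n_h, with W_h = N_h/N and N = 4850:
  stratum North: (2350/4850)²·(1 − 100/2350)·2.1²/100 = 0.00991301
  stratum Central: (1200/4850)²·(1 − 79/1200)·13.2²/79 = 0.126132
  stratum South: (1300/4850)²·(1 − 52/1300)·7.6²/52 = 0.0766123
V_st = 0.212657
V_srs = (1 − 231/4850)·167.5/231 = 0.690572
Relative efficiency = V_srs / V_st = 0.690572/0.212657 = 3.2474

RE ≈ 3.247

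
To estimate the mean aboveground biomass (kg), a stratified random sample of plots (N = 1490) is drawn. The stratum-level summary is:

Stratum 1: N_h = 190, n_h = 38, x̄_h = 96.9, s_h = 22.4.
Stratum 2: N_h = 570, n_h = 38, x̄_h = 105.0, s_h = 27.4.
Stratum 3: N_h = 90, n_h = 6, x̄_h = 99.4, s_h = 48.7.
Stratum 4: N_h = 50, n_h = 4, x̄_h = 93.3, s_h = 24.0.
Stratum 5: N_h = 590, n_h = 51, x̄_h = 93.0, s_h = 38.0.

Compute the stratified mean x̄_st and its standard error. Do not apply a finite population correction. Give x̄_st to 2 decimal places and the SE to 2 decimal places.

x̄_st = Σ W_h x̄_h = (190·96.9 + 570·105.0 + 90·99.4 + 50·93.3 + 590·93.0)/1490 = 98.48456
V̂(x̄_st) = Σ W_h² s_h²/n_h, with W_h = N_h/N and N = 1490:
  stratum 1: (190/1490)²·22.4²/38 = 0.214707
  stratum 2: (570/1490)²·27.4²/38 = 2.89131
  stratum 3: (90/1490)²·48.7²/6 = 1.44218
  stratum 4: (50/1490)²·24.0²/4 = 0.162155
  stratum 5: (590/1490)²·38.0²/51 = 4.43944
V̂(x̄_st) = 9.14979
SE(x̄_st) = √9.14979 = 3.02486

x̄_st ≈ 98.48, SE ≈ 3.02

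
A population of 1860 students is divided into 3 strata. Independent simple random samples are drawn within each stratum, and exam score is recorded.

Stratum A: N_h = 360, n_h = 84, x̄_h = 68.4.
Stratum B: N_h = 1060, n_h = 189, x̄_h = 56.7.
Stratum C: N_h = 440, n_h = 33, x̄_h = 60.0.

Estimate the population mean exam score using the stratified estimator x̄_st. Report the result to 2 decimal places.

N = Σ N_h = 1860. Stratum weights W_h = N_h/N.
x̄_st = (360·68.4 + 1060·56.7 + 440·60.0) / 1860 = 59.7452

x̄_st ≈ 59.75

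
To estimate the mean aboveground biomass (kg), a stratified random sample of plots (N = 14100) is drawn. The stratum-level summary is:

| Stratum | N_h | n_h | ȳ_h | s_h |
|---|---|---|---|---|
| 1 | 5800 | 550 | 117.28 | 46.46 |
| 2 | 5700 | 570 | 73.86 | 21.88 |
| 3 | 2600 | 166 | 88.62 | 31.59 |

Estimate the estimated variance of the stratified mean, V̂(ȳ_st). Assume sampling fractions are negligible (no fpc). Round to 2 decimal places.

V̂(ȳ_st) = Σ W_h² s_h²/n_h, with W_h = N_h/N and N = 14100:
  stratum 1: (5800/14100)²·46.46²/550 = 0.664069
  stratum 2: (5700/14100)²·21.88²/570 = 0.137256
  stratum 3: (2600/14100)²·31.59²/166 = 0.204409
V̂(ȳ_st) = 1.00573

V̂(ȳ_st) ≈ 1.01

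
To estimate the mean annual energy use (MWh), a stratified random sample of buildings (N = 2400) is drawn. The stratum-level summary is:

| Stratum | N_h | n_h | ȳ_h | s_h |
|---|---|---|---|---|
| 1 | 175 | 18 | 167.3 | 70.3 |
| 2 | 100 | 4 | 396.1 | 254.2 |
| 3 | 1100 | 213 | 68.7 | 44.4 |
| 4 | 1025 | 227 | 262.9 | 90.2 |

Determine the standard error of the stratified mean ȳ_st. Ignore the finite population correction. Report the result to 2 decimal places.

V̂(ȳ_st) = Σ W_h² s_h²/n_h, with W_h = N_h/N and N = 2400:
  stratum 1: (175/2400)²·70.3²/18 = 1.45979
  stratum 2: (100/2400)²·254.2²/4 = 28.0459
  stratum 3: (1100/2400)²·44.4²/213 = 1.94424
  stratum 4: (1025/2400)²·90.2²/227 = 6.53751
V̂(ȳ_st) = 37.9874
SE(ȳ_st) = √37.9874 = 6.16339

SE(ȳ_st) ≈ 6.16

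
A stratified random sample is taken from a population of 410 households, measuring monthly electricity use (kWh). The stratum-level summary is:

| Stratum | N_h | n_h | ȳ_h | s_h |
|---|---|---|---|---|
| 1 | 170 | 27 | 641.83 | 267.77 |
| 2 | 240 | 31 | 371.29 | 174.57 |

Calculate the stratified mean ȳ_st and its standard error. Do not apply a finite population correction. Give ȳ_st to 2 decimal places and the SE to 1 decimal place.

ȳ_st = Σ W_h ȳ_h = (170·641.83 + 240·371.29)/410 = 483.46512
V̂(ȳ_st) = Σ W_h² s_h²/n_h, with W_h = N_h/N and N = 410:
  stratum 1: (170/410)²·267.77²/27 = 456.552
  stratum 2: (240/410)²·174.57²/31 = 336.847
V̂(ȳ_st) = 793.399
SE(ȳ_st) = √793.399 = 28.1673

ȳ_st ≈ 483.47, SE ≈ 28.2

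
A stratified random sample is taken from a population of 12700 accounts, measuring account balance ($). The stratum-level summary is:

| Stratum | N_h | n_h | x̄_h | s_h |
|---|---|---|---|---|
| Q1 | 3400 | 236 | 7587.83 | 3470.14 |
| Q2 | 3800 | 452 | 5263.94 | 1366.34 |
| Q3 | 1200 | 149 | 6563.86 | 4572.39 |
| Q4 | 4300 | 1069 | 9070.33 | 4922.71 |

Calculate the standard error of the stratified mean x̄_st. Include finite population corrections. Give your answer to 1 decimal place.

V̂(x̄_st) = Σ W_h² (1 − n_h/N_h) s_h²/n_h, with W_h = N_h/N and N = 12700:
  stratum Q1: (3400/12700)²·(1 − 236/3400)·3470.14²/236 = 3403.22
  stratum Q2: (3800/12700)²·(1 − 452/3800)·1366.34²/452 = 325.792
  stratum Q3: (1200/12700)²·(1 − 149/1200)·4572.39²/149 = 1097.18
  stratum Q4: (4300/12700)²·(1 − 1069/4300)·4922.71²/1069 = 1952.67
V̂(x̄_st) = 6778.86
SE(x̄_st) = √6778.86 = 82.3338

SE(x̄_st) ≈ 82.3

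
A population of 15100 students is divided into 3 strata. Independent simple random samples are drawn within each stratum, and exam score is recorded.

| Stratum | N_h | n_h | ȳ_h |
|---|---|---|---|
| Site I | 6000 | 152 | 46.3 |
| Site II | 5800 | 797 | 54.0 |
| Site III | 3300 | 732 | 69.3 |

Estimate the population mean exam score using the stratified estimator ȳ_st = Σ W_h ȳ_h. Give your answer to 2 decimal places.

N = Σ N_h = 15100. Stratum weights W_h = N_h/N.
ȳ_st = (6000·46.3 + 5800·54.0 + 3300·69.3) / 15100 = 54.2841

ȳ_st ≈ 54.28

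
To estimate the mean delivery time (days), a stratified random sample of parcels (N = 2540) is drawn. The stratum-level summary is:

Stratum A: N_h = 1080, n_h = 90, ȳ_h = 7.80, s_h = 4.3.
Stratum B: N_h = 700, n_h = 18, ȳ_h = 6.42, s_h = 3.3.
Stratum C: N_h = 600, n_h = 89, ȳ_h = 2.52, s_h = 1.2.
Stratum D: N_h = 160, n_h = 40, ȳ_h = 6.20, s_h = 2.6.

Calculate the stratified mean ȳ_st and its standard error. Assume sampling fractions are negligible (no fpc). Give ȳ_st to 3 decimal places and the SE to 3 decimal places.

ȳ_st = Σ W_h ȳ_h = (1080·7.80 + 700·6.42 + 600·2.52 + 160·6.20)/2540 = 6.07165
V̂(ȳ_st) = Σ W_h² s_h²/n_h, with W_h = N_h/N and N = 2540:
  stratum A: (1080/2540)²·4.3²/90 = 0.0371428
  stratum B: (700/2540)²·3.3²/18 = 0.0459498
  stratum C: (600/2540)²·1.2²/89 = 0.000902833
  stratum D: (160/2540)²·2.6²/40 = 0.000670593
V̂(ȳ_st) = 0.0846661
SE(ȳ_st) = √0.0846661 = 0.290974

ȳ_st ≈ 6.072, SE ≈ 0.291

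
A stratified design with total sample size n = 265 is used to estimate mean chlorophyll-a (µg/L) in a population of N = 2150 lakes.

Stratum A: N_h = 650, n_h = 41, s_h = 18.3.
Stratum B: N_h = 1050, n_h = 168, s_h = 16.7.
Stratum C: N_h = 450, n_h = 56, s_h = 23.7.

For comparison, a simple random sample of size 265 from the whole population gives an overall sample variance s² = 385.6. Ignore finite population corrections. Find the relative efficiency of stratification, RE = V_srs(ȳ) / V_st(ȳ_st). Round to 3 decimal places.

RE ≈ 0.920

V̂(ȳ_st) = Σ W_h² s_h²/n_h, with W_h = N_h/N and N = 2150:
  stratum A: (650/2150)²·18.3²/41 = 0.746566
  stratum B: (1050/2150)²·16.7²/168 = 0.395936
  stratum C: (450/2150)²·23.7²/56 = 0.439397
V_st = 1.5819
V_srs = s²/n = 385.6/265 = 1.45509
Relative efficiency = V_srs / V_st = 1.45509/1.5819 = 0.9198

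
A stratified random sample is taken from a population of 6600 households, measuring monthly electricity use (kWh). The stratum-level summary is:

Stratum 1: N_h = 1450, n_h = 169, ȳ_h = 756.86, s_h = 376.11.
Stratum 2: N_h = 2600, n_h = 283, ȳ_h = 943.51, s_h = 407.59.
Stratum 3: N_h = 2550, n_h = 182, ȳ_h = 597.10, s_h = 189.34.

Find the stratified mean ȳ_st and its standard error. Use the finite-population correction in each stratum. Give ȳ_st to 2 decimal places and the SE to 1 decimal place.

ȳ_st = Σ W_h ȳ_h = (1450·756.86 + 2600·943.51 + 2550·597.10)/6600 = 768.66333
V̂(ȳ_st) = Σ W_h² (1 − n_h/N_h) s_h²/n_h, with W_h = N_h/N and N = 6600:
  stratum 1: (1450/6600)²·(1 − 169/1450)·376.11²/169 = 35.6921
  stratum 2: (2600/6600)²·(1 − 283/2600)·407.59²/283 = 81.1843
  stratum 3: (2550/6600)²·(1 − 182/2550)·189.34²/182 = 27.3053
V̂(ȳ_st) = 144.182
SE(ȳ_st) = √144.182 = 12.0076

ȳ_st ≈ 768.66, SE ≈ 12.0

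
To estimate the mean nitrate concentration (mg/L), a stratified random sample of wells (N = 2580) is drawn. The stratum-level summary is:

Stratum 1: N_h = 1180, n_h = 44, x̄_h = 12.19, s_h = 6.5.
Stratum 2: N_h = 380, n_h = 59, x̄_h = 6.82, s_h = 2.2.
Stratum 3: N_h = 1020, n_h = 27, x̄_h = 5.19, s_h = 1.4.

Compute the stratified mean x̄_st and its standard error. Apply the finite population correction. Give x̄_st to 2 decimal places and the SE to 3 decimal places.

x̄_st ≈ 8.63, SE ≈ 0.454

x̄_st = Σ W_h x̄_h = (1180·12.19 + 380·6.82 + 1020·5.19)/2580 = 8.63163
V̂(x̄_st) = Σ W_h² (1 − n_h/N_h) s_h²/n_h, with W_h = N_h/N and N = 2580:
  stratum 1: (1180/2580)²·(1 − 44/1180)·6.5²/44 = 0.193373
  stratum 2: (380/2580)²·(1 − 59/380)·2.2²/59 = 0.00150329
  stratum 3: (1020/2580)²·(1 − 27/1020)·1.4²/27 = 0.0110459
V̂(x̄_st) = 0.205922
SE(x̄_st) = √0.205922 = 0.453786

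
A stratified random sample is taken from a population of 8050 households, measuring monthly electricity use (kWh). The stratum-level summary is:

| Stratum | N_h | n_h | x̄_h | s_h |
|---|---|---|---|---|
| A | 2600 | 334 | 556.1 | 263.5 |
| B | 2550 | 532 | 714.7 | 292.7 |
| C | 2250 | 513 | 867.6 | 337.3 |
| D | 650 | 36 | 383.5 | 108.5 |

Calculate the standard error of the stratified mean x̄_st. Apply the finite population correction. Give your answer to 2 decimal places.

V̂(x̄_st) = Σ W_h² (1 − n_h/N_h) s_h²/n_h, with W_h = N_h/N and N = 8050:
  stratum A: (2600/8050)²·(1 − 334/2600)·263.5²/334 = 18.8998
  stratum B: (2550/8050)²·(1 − 532/2550)·292.7²/532 = 12.788
  stratum C: (2250/8050)²·(1 − 513/2250)·337.3²/513 = 13.3754
  stratum D: (650/8050)²·(1 − 36/650)·108.5²/36 = 2.01394
V̂(x̄_st) = 47.0771
SE(x̄_st) = √47.0771 = 6.86128

SE(x̄_st) ≈ 6.86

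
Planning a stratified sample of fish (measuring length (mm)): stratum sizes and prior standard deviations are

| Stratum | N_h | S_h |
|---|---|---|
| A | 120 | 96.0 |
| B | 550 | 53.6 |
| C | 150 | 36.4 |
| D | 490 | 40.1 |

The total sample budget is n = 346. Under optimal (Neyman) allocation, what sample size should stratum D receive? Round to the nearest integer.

103

Neyman allocation: n_h = n · N_h S_h / Σ N_i S_i, with n = 346.
  stratum A: N_h·S_h = 120·96.0 = 11520.00
  stratum B: N_h·S_h = 550·53.6 = 29480.00
  stratum C: N_h·S_h = 150·36.4 = 5460.00
  stratum D: N_h·S_h = 490·40.1 = 19649.00
Σ N_h S_h = 66109.00
n for stratum D = 346·19649.00/66109.00 = 102.839 → 103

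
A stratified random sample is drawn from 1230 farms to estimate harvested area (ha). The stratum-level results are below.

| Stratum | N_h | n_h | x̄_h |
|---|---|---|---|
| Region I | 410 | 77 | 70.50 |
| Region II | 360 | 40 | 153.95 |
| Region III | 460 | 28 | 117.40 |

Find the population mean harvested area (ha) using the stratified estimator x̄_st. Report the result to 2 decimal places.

x̄_st ≈ 112.46

N = Σ N_h = 1230. Stratum weights W_h = N_h/N.
x̄_st = (410·70.50 + 360·153.95 + 460·117.40) / 1230 = 112.4642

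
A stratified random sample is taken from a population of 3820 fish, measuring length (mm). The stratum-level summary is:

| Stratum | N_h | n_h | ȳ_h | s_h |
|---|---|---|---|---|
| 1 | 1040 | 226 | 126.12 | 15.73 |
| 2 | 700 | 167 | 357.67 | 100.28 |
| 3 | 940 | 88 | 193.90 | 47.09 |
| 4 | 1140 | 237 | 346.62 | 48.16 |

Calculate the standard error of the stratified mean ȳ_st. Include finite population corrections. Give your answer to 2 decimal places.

SE(ȳ_st) ≈ 1.92

V̂(ȳ_st) = Σ W_h² (1 − n_h/N_h) s_h²/n_h, with W_h = N_h/N and N = 3820:
  stratum 1: (1040/3820)²·(1 − 226/1040)·15.73²/226 = 0.0635155
  stratum 2: (700/3820)²·(1 − 167/700)·100.28²/167 = 1.53961
  stratum 3: (940/3820)²·(1 − 88/940)·47.09²/88 = 1.38298
  stratum 4: (1140/3820)²·(1 − 237/1140)·48.16²/237 = 0.690384
V̂(ȳ_st) = 3.67649
SE(ȳ_st) = √3.67649 = 1.91742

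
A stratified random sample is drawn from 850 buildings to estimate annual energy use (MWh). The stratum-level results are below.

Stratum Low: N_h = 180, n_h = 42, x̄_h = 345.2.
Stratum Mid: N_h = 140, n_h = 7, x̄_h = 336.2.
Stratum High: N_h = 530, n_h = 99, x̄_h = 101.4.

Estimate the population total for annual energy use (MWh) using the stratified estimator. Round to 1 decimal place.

τ̂_st ≈ 162946.0

τ̂_st = Σ N_h x̄_h = 180·345.2 + 140·336.2 + 530·101.4 = 162946.0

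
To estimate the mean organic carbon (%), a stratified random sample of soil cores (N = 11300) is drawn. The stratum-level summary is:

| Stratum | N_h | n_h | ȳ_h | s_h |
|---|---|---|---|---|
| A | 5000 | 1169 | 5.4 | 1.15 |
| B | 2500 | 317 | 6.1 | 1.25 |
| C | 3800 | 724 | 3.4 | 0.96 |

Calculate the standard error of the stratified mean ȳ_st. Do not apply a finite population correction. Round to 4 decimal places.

SE(ȳ_st) ≈ 0.0246

V̂(ȳ_st) = Σ W_h² s_h²/n_h, with W_h = N_h/N and N = 11300:
  stratum A: (5000/11300)²·1.15²/1169 = 0.000221495
  stratum B: (2500/11300)²·1.25²/317 = 0.000241259
  stratum C: (3800/11300)²·0.96²/724 = 0.000143951
V̂(ȳ_st) = 0.000606705
SE(ȳ_st) = √0.000606705 = 0.0246314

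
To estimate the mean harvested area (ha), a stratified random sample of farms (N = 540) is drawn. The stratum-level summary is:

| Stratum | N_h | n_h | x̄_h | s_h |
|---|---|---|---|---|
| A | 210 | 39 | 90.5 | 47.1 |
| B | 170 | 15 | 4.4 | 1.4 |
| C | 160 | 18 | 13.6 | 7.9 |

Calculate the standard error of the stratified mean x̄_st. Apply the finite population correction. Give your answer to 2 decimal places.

SE(x̄_st) ≈ 2.70

V̂(x̄_st) = Σ W_h² (1 − n_h/N_h) s_h²/n_h, with W_h = N_h/N and N = 540:
  stratum A: (210/540)²·(1 − 39/210)·47.1²/39 = 7.00495
  stratum B: (170/540)²·(1 − 15/170)·1.4²/15 = 0.0118075
  stratum C: (160/540)²·(1 − 18/160)·7.9²/18 = 0.270148
V̂(x̄_st) = 7.28691
SE(x̄_st) = √7.28691 = 2.69943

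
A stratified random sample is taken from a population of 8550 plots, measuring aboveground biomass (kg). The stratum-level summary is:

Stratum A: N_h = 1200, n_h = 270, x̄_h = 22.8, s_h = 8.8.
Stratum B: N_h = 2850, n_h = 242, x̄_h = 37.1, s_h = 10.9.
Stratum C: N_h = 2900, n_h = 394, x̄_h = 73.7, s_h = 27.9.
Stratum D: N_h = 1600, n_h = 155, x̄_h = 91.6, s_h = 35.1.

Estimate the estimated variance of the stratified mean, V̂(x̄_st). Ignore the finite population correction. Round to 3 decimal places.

V̂(x̄_st) = Σ W_h² s_h²/n_h, with W_h = N_h/N and N = 8550:
  stratum A: (1200/8550)²·8.8²/270 = 0.00564978
  stratum B: (2850/8550)²·10.9²/242 = 0.05455
  stratum C: (2900/8550)²·27.9²/394 = 0.227288
  stratum D: (1600/8550)²·35.1²/155 = 0.278349
V̂(x̄_st) = 0.565837

V̂(x̄_st) ≈ 0.566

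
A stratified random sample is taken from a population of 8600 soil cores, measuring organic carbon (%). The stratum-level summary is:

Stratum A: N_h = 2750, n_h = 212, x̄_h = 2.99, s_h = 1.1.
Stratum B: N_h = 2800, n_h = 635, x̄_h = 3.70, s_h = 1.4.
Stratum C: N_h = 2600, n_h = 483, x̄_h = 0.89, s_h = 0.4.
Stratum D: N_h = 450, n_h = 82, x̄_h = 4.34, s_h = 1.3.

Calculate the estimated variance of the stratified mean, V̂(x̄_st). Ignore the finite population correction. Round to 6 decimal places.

V̂(x̄_st) ≈ 0.000998

V̂(x̄_st) = Σ W_h² s_h²/n_h, with W_h = N_h/N and N = 8600:
  stratum A: (2750/8600)²·1.1²/212 = 0.000583604
  stratum B: (2800/8600)²·1.4²/635 = 0.000327191
  stratum C: (2600/8600)²·0.4²/483 = 3.02777e-05
  stratum D: (450/8600)²·1.3²/82 = 5.64288e-05
V̂(x̄_st) = 0.000997501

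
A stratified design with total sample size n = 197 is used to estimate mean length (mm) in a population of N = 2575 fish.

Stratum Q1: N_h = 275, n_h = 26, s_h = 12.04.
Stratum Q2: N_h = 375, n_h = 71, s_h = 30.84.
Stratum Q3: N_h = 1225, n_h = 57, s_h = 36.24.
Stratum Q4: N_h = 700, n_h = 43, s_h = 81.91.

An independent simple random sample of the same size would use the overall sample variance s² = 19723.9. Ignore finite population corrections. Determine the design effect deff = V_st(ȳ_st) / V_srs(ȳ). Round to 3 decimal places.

deff ≈ 0.171

V̂(ȳ_st) = Σ W_h² s_h²/n_h, with W_h = N_h/N and N = 2575:
  stratum Q1: (275/2575)²·12.04²/26 = 0.0635903
  stratum Q2: (375/2575)²·30.84²/71 = 0.284105
  stratum Q3: (1225/2575)²·36.24²/57 = 5.21458
  stratum Q4: (700/2575)²·81.91²/43 = 11.5305
V_st = 17.0927
V_srs = s²/n = 19723.9/197 = 100.121
deff = V_st / V_srs = 17.0927/100.121 = 0.1707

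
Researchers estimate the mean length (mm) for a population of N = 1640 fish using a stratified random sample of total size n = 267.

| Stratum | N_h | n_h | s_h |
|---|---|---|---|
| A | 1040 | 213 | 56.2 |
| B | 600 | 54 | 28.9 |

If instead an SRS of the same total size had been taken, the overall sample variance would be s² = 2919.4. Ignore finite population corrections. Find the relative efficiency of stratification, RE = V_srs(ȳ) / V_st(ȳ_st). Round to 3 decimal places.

V̂(ȳ_st) = Σ W_h² s_h²/n_h, with W_h = N_h/N and N = 1640:
  stratum A: (1040/1640)²·56.2²/213 = 5.9631
  stratum B: (600/1640)²·28.9²/54 = 2.07022
V_st = 8.03332
V_srs = s²/n = 2919.4/267 = 10.9341
Relative efficiency = V_srs / V_st = 10.9341/8.03332 = 1.3611

RE ≈ 1.361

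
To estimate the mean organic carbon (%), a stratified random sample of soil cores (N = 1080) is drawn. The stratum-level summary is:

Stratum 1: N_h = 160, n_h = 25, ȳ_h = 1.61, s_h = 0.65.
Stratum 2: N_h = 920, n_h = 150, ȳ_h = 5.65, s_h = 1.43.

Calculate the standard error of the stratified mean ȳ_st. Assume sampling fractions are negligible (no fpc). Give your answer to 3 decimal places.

SE(ȳ_st) ≈ 0.101

V̂(ȳ_st) = Σ W_h² s_h²/n_h, with W_h = N_h/N and N = 1080:
  stratum 1: (160/1080)²·0.65²/25 = 0.000370919
  stratum 2: (920/1080)²·1.43²/150 = 0.00989257
V̂(ȳ_st) = 0.0102635
SE(ȳ_st) = √0.0102635 = 0.101309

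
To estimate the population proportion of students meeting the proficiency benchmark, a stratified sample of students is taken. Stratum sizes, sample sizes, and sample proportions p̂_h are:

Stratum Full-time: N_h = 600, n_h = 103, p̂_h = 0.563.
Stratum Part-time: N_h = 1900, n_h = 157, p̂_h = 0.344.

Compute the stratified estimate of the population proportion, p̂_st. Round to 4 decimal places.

N = 2500; stratum weights W_h = N_h/N.
p̂_st = Σ W_h p̂_h = (600·0.563 + 1900·0.344)/2500 = 0.39656

p̂_st ≈ 0.3966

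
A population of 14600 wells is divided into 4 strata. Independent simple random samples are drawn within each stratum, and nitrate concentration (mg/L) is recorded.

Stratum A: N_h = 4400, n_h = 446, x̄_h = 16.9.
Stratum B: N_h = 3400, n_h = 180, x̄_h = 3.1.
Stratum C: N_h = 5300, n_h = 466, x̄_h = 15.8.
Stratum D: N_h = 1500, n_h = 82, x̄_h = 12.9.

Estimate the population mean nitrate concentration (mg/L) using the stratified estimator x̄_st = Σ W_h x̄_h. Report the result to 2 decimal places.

x̄_st ≈ 12.88

N = Σ N_h = 14600. Stratum weights W_h = N_h/N.
x̄_st = (4400·16.9 + 3400·3.1 + 5300·15.8 + 1500·12.9) / 14600 = 12.8760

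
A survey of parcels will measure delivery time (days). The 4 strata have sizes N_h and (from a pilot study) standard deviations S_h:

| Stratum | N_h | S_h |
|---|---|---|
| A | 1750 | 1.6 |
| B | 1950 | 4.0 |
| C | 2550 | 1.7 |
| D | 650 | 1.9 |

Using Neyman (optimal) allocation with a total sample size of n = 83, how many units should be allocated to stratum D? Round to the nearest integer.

6

Neyman allocation: n_h = n · N_h S_h / Σ N_i S_i, with n = 83.
  stratum A: N_h·S_h = 1750·1.6 = 2800.00
  stratum B: N_h·S_h = 1950·4.0 = 7800.00
  stratum C: N_h·S_h = 2550·1.7 = 4335.00
  stratum D: N_h·S_h = 650·1.9 = 1235.00
Σ N_h S_h = 16170.00
n for stratum D = 83·1235.00/16170.00 = 6.339 → 6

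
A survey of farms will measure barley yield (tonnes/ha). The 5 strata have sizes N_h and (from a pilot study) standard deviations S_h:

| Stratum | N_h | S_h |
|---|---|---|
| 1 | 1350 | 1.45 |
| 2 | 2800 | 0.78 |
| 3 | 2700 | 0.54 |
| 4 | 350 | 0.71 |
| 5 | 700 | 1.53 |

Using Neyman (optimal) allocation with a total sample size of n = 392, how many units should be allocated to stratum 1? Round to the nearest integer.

111

Neyman allocation: n_h = n · N_h S_h / Σ N_i S_i, with n = 392.
  stratum 1: N_h·S_h = 1350·1.45 = 1957.50
  stratum 2: N_h·S_h = 2800·0.78 = 2184.00
  stratum 3: N_h·S_h = 2700·0.54 = 1458.00
  stratum 4: N_h·S_h = 350·0.71 = 248.50
  stratum 5: N_h·S_h = 700·1.53 = 1071.00
Σ N_h S_h = 6919.00
n for stratum 1 = 392·1957.50/6919.00 = 110.903 → 111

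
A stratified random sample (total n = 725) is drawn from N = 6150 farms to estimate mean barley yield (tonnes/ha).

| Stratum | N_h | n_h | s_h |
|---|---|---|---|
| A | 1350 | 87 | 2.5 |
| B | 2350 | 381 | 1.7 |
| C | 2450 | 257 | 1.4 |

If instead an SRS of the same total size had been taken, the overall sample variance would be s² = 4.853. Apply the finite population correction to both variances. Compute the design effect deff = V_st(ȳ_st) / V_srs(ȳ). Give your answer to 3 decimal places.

V̂(ȳ_st) = Σ W_h² (1 − n_h/N_h) s_h²/n_h, with W_h = N_h/N and N = 6150:
  stratum A: (1350/6150)²·(1 − 87/1350)·2.5²/87 = 0.00323853
  stratum B: (2350/6150)²·(1 − 381/2350)·1.7²/381 = 0.000927975
  stratum C: (2450/6150)²·(1 − 257/2450)·1.4²/257 = 0.00108337
V_st = 0.00524987
V_srs = (1 − 725/6150)·4.853/725 = 0.00590469
deff = V_st / V_srs = 0.00524987/0.00590469 = 0.8891

deff ≈ 0.889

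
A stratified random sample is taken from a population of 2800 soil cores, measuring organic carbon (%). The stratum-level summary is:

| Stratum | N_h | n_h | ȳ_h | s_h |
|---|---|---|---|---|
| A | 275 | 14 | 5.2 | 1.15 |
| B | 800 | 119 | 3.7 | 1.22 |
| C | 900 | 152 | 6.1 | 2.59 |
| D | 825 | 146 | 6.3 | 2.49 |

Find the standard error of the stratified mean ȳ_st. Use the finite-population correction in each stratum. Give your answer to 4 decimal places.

V̂(ȳ_st) = Σ W_h² (1 − n_h/N_h) s_h²/n_h, with W_h = N_h/N and N = 2800:
  stratum A: (275/2800)²·(1 − 14/275)·1.15²/14 = 0.000864818
  stratum B: (800/2800)²·(1 − 119/800)·1.22²/119 = 0.000869148
  stratum C: (900/2800)²·(1 − 152/900)·2.59²/152 = 0.00378952
  stratum D: (825/2800)²·(1 − 146/825)·2.49²/146 = 0.00303426
V̂(ȳ_st) = 0.00855775
SE(ȳ_st) = √0.00855775 = 0.0925081

SE(ȳ_st) ≈ 0.0925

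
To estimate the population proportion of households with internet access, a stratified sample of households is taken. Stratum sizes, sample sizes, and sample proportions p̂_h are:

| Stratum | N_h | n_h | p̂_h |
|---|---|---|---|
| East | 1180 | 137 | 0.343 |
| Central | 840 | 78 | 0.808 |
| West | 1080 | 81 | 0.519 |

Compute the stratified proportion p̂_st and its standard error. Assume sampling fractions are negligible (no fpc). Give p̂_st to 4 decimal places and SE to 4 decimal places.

N = 3100; stratum weights W_h = N_h/N.
p̂_st = Σ W_h p̂_h = (1180·0.343 + 840·0.808 + 1080·0.519)/3100 = 0.53032
V̂(p̂_st) = Σ W_h² p̂_h(1−p̂_h)/(n_h−1):
  stratum East: (1180/3100)²·0.343·0.657/136 = 0.000240083
  stratum Central: (840/3100)²·0.808·0.192/77 = 0.00014793
  stratum West: (1080/3100)²·0.519·0.481/80 = 0.000378745
V̂(p̂_st) = 0.000766758; SE = √V̂ = 0.0276904

p̂_st ≈ 0.5303, SE ≈ 0.0277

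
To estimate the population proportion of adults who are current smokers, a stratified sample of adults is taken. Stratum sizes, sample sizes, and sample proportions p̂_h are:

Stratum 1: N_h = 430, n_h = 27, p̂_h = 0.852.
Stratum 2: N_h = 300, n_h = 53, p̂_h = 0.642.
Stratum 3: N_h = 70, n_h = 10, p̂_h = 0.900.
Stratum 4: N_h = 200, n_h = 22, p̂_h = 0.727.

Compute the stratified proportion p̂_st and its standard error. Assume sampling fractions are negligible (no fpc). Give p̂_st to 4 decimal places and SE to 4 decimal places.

p̂_st ≈ 0.7674, SE ≈ 0.0415

N = 1000; stratum weights W_h = N_h/N.
p̂_st = Σ W_h p̂_h = (430·0.852 + 300·0.642 + 70·0.900 + 200·0.727)/1000 = 0.76736
V̂(p̂_st) = Σ W_h² p̂_h(1−p̂_h)/(n_h−1):
  stratum 1: (430/1000)²·0.852·0.148/26 = 0.000896737
  stratum 2: (300/1000)²·0.642·0.358/52 = 0.000397793
  stratum 3: (70/1000)²·0.900·0.100/9 = 4.9e-05
  stratum 4: (200/1000)²·0.727·0.273/21 = 0.00037804
V̂(p̂_st) = 0.00172157; SE = √V̂ = 0.0414918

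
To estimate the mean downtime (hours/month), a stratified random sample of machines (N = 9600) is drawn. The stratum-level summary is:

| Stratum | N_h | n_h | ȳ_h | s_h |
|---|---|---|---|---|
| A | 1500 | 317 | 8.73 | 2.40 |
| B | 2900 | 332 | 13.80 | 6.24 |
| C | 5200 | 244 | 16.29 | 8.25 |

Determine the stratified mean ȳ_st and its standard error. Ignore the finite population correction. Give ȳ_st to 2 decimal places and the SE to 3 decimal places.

ȳ_st ≈ 14.36, SE ≈ 0.305

ȳ_st = Σ W_h ȳ_h = (1500·8.73 + 2900·13.80 + 5200·16.29)/9600 = 14.35656
V̂(ȳ_st) = Σ W_h² s_h²/n_h, with W_h = N_h/N and N = 9600:
  stratum A: (1500/9600)²·2.40²/317 = 0.000443612
  stratum B: (2900/9600)²·6.24²/332 = 0.0107025
  stratum C: (5200/9600)²·8.25²/244 = 0.0818431
V̂(ȳ_st) = 0.0929892
SE(ȳ_st) = √0.0929892 = 0.304941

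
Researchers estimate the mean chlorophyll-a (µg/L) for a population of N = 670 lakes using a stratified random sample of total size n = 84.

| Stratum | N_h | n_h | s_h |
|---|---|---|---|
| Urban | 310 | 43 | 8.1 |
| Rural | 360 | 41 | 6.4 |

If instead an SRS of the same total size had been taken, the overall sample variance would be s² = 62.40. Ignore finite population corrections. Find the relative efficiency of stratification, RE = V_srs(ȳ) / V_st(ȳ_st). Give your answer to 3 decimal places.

V̂(ȳ_st) = Σ W_h² s_h²/n_h, with W_h = N_h/N and N = 670:
  stratum Urban: (310/670)²·8.1²/43 = 0.326645
  stratum Rural: (360/670)²·6.4²/41 = 0.288424
V_st = 0.615069
V_srs = s²/n = 62.40/84 = 0.742857
Relative efficiency = V_srs / V_st = 0.742857/0.615069 = 1.2078

RE ≈ 1.208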